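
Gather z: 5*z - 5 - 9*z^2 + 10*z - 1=-9*z^2 + 15*z - 6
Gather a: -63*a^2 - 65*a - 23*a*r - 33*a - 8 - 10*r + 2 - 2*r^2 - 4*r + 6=-63*a^2 + a*(-23*r - 98) - 2*r^2 - 14*r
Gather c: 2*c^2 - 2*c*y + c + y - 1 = 2*c^2 + c*(1 - 2*y) + y - 1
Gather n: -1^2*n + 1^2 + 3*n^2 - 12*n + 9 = 3*n^2 - 13*n + 10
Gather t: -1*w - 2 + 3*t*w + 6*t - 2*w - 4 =t*(3*w + 6) - 3*w - 6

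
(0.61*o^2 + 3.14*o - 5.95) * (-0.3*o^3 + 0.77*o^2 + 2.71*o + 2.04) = -0.183*o^5 - 0.4723*o^4 + 5.8559*o^3 + 5.1723*o^2 - 9.7189*o - 12.138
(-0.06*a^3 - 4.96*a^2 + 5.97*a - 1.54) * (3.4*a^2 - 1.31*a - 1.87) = -0.204*a^5 - 16.7854*a^4 + 26.9078*a^3 - 3.7815*a^2 - 9.1465*a + 2.8798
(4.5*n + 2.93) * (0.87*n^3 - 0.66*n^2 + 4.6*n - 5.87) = 3.915*n^4 - 0.4209*n^3 + 18.7662*n^2 - 12.937*n - 17.1991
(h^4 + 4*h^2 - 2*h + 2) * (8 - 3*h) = -3*h^5 + 8*h^4 - 12*h^3 + 38*h^2 - 22*h + 16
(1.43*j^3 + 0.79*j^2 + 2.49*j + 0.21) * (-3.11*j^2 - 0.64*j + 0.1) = -4.4473*j^5 - 3.3721*j^4 - 8.1065*j^3 - 2.1677*j^2 + 0.1146*j + 0.021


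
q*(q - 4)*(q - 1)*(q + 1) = q^4 - 4*q^3 - q^2 + 4*q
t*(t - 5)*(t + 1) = t^3 - 4*t^2 - 5*t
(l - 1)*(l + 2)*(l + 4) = l^3 + 5*l^2 + 2*l - 8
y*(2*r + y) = 2*r*y + y^2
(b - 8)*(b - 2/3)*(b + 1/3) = b^3 - 25*b^2/3 + 22*b/9 + 16/9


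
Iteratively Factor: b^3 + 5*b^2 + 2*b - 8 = (b - 1)*(b^2 + 6*b + 8) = (b - 1)*(b + 2)*(b + 4)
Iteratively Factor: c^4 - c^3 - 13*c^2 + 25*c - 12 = (c + 4)*(c^3 - 5*c^2 + 7*c - 3) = (c - 1)*(c + 4)*(c^2 - 4*c + 3) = (c - 1)^2*(c + 4)*(c - 3)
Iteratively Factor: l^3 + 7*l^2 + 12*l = (l + 4)*(l^2 + 3*l) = l*(l + 4)*(l + 3)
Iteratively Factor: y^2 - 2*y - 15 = (y + 3)*(y - 5)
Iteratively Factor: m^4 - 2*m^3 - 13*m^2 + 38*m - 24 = (m - 2)*(m^3 - 13*m + 12) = (m - 2)*(m - 1)*(m^2 + m - 12) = (m - 2)*(m - 1)*(m + 4)*(m - 3)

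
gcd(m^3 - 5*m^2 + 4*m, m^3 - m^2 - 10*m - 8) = m - 4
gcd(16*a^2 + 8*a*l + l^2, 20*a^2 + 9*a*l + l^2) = 4*a + l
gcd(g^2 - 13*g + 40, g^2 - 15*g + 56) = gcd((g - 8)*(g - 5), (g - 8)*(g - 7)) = g - 8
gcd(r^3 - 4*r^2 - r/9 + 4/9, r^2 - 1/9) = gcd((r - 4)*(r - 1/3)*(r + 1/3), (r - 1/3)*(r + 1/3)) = r^2 - 1/9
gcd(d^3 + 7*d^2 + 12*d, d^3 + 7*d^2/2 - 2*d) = d^2 + 4*d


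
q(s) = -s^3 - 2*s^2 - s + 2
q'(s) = -3*s^2 - 4*s - 1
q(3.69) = -79.17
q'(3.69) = -56.61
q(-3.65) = 27.63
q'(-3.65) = -26.37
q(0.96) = -1.69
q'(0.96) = -7.60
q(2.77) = -37.37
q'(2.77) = -35.10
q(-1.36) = 2.18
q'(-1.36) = -1.11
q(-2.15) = 4.84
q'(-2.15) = -6.27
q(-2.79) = 10.94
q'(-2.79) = -13.19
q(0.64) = 0.28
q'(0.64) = -4.79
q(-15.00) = 2942.00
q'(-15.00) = -616.00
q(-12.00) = 1454.00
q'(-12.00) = -385.00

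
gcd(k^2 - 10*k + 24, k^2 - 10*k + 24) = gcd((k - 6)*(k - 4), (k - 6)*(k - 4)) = k^2 - 10*k + 24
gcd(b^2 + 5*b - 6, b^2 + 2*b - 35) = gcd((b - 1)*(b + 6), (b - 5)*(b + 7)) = 1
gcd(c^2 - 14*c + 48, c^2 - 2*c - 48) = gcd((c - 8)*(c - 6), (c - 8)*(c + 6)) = c - 8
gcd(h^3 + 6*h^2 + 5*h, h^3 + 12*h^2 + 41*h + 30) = h^2 + 6*h + 5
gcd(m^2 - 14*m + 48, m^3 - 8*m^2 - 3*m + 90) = m - 6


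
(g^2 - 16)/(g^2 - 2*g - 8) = (g + 4)/(g + 2)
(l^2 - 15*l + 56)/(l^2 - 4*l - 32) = (l - 7)/(l + 4)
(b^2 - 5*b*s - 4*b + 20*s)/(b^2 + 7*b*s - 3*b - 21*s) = (b^2 - 5*b*s - 4*b + 20*s)/(b^2 + 7*b*s - 3*b - 21*s)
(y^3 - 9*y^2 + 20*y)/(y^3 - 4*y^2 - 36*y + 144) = y*(y - 5)/(y^2 - 36)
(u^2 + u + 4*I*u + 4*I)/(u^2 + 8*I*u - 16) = (u + 1)/(u + 4*I)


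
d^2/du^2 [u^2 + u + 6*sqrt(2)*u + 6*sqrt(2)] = 2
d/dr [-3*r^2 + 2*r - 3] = 2 - 6*r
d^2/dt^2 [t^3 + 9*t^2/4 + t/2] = 6*t + 9/2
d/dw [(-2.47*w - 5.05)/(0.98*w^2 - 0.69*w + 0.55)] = (2.4206*w^2 + 9.898*w - 4.843)/(0.9604*w^4 - 1.3524*w^3 + 1.5541*w^2 - 0.759*w + 0.3025)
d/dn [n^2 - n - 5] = 2*n - 1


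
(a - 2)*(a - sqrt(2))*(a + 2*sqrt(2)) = a^3 - 2*a^2 + sqrt(2)*a^2 - 4*a - 2*sqrt(2)*a + 8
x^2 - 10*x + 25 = (x - 5)^2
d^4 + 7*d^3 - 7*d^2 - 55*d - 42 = (d - 3)*(d + 1)*(d + 2)*(d + 7)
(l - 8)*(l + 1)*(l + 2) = l^3 - 5*l^2 - 22*l - 16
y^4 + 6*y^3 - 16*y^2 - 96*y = y*(y - 4)*(y + 4)*(y + 6)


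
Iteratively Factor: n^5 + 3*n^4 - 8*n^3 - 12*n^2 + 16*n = (n - 2)*(n^4 + 5*n^3 + 2*n^2 - 8*n) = (n - 2)*(n - 1)*(n^3 + 6*n^2 + 8*n) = (n - 2)*(n - 1)*(n + 2)*(n^2 + 4*n) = n*(n - 2)*(n - 1)*(n + 2)*(n + 4)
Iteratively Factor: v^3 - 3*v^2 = (v)*(v^2 - 3*v) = v*(v - 3)*(v)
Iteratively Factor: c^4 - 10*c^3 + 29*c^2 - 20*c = (c - 1)*(c^3 - 9*c^2 + 20*c) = (c - 5)*(c - 1)*(c^2 - 4*c) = (c - 5)*(c - 4)*(c - 1)*(c)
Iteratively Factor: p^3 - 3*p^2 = (p)*(p^2 - 3*p) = p*(p - 3)*(p)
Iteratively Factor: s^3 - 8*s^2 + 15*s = (s - 3)*(s^2 - 5*s) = s*(s - 3)*(s - 5)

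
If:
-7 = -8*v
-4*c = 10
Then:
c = -5/2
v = 7/8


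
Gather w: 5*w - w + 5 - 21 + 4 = 4*w - 12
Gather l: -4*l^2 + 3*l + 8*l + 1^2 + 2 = -4*l^2 + 11*l + 3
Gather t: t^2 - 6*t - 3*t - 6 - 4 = t^2 - 9*t - 10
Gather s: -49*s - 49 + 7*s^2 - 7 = 7*s^2 - 49*s - 56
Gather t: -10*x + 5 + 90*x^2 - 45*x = 90*x^2 - 55*x + 5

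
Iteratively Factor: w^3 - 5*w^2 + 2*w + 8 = (w - 2)*(w^2 - 3*w - 4) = (w - 4)*(w - 2)*(w + 1)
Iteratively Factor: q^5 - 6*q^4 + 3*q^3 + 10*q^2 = (q - 5)*(q^4 - q^3 - 2*q^2) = (q - 5)*(q - 2)*(q^3 + q^2) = q*(q - 5)*(q - 2)*(q^2 + q) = q*(q - 5)*(q - 2)*(q + 1)*(q)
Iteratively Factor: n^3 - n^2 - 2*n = (n + 1)*(n^2 - 2*n) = n*(n + 1)*(n - 2)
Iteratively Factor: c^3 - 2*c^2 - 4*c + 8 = (c - 2)*(c^2 - 4) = (c - 2)^2*(c + 2)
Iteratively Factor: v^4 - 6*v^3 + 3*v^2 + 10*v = (v - 5)*(v^3 - v^2 - 2*v) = v*(v - 5)*(v^2 - v - 2) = v*(v - 5)*(v - 2)*(v + 1)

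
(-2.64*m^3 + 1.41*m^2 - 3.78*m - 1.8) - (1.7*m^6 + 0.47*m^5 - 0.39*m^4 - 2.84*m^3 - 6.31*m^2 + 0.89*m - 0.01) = -1.7*m^6 - 0.47*m^5 + 0.39*m^4 + 0.2*m^3 + 7.72*m^2 - 4.67*m - 1.79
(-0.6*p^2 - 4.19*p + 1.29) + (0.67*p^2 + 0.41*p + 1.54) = 0.0700000000000001*p^2 - 3.78*p + 2.83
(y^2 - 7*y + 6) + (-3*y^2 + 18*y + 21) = -2*y^2 + 11*y + 27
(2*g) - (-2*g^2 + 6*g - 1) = 2*g^2 - 4*g + 1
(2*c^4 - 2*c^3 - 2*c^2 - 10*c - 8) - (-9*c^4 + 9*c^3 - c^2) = 11*c^4 - 11*c^3 - c^2 - 10*c - 8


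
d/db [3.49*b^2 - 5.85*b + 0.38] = 6.98*b - 5.85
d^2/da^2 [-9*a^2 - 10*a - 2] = -18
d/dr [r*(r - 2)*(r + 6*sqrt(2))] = 3*r^2 - 4*r + 12*sqrt(2)*r - 12*sqrt(2)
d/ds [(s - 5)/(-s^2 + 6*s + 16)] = (-s^2 + 6*s + 2*(s - 5)*(s - 3) + 16)/(-s^2 + 6*s + 16)^2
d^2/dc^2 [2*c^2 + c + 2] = 4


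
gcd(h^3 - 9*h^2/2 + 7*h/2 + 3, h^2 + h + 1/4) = h + 1/2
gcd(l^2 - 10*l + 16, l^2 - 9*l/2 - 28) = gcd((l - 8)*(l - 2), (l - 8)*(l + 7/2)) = l - 8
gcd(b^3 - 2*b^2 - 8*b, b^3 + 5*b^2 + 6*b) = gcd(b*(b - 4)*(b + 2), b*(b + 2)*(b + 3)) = b^2 + 2*b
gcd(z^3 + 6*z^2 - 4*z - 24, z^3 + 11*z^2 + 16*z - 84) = z^2 + 4*z - 12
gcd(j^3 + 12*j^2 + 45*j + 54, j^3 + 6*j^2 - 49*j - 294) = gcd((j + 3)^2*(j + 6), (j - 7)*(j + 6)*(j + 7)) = j + 6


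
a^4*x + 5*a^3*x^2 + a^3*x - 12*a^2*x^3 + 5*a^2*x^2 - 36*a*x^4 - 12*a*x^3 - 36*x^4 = (a - 3*x)*(a + 2*x)*(a + 6*x)*(a*x + x)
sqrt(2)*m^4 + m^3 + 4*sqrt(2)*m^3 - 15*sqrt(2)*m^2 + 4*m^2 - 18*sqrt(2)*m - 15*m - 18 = (m - 3)*(m + 6)*(m + sqrt(2)/2)*(sqrt(2)*m + sqrt(2))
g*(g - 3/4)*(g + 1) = g^3 + g^2/4 - 3*g/4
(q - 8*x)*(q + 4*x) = q^2 - 4*q*x - 32*x^2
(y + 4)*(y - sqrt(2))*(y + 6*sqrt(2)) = y^3 + 4*y^2 + 5*sqrt(2)*y^2 - 12*y + 20*sqrt(2)*y - 48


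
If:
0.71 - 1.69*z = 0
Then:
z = 0.42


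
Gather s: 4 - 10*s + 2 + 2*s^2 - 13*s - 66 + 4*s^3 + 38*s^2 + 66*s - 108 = 4*s^3 + 40*s^2 + 43*s - 168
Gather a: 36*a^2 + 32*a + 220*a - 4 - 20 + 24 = 36*a^2 + 252*a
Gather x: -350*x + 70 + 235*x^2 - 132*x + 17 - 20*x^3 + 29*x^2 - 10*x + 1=-20*x^3 + 264*x^2 - 492*x + 88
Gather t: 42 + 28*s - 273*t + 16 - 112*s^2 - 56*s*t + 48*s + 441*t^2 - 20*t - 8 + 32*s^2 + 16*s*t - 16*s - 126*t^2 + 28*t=-80*s^2 + 60*s + 315*t^2 + t*(-40*s - 265) + 50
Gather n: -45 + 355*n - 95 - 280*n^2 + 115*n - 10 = -280*n^2 + 470*n - 150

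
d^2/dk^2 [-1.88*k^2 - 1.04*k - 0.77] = -3.76000000000000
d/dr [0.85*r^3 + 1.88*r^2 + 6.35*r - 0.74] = 2.55*r^2 + 3.76*r + 6.35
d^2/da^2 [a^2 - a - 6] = 2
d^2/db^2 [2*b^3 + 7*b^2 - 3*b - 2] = 12*b + 14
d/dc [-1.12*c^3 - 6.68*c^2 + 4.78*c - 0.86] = -3.36*c^2 - 13.36*c + 4.78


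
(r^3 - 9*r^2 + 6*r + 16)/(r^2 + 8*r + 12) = (r^3 - 9*r^2 + 6*r + 16)/(r^2 + 8*r + 12)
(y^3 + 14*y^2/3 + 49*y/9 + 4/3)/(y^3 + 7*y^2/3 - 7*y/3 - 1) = (y + 4/3)/(y - 1)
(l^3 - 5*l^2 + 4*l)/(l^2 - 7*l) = (l^2 - 5*l + 4)/(l - 7)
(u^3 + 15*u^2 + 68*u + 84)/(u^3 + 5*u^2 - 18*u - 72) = (u^2 + 9*u + 14)/(u^2 - u - 12)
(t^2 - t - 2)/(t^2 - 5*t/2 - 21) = 2*(-t^2 + t + 2)/(-2*t^2 + 5*t + 42)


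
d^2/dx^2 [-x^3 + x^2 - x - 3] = 2 - 6*x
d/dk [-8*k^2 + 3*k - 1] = 3 - 16*k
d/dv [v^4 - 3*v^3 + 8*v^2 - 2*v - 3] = 4*v^3 - 9*v^2 + 16*v - 2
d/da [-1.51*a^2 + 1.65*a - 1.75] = 1.65 - 3.02*a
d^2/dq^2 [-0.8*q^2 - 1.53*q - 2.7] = -1.60000000000000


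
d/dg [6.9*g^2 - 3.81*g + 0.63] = 13.8*g - 3.81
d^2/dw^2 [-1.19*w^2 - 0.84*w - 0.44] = -2.38000000000000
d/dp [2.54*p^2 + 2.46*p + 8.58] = 5.08*p + 2.46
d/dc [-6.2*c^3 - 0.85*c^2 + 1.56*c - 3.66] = -18.6*c^2 - 1.7*c + 1.56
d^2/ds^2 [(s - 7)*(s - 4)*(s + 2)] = 6*s - 18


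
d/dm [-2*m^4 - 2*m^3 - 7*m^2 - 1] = 2*m*(-4*m^2 - 3*m - 7)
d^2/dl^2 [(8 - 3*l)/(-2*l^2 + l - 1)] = 2*((19 - 18*l)*(2*l^2 - l + 1) + (3*l - 8)*(4*l - 1)^2)/(2*l^2 - l + 1)^3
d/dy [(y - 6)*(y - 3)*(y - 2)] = 3*y^2 - 22*y + 36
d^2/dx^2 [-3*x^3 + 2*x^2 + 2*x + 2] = 4 - 18*x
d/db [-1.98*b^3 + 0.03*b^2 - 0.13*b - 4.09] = -5.94*b^2 + 0.06*b - 0.13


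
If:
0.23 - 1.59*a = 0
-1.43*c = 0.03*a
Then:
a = 0.14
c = -0.00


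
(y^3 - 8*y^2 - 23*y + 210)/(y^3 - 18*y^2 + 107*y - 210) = (y + 5)/(y - 5)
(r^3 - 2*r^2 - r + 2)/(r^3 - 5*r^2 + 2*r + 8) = (r - 1)/(r - 4)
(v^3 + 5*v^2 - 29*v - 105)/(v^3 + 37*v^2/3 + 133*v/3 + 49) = 3*(v - 5)/(3*v + 7)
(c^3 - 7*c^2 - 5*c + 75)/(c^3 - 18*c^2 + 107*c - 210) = (c^2 - 2*c - 15)/(c^2 - 13*c + 42)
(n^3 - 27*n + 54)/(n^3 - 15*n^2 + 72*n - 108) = (n^2 + 3*n - 18)/(n^2 - 12*n + 36)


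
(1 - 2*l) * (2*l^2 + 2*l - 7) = -4*l^3 - 2*l^2 + 16*l - 7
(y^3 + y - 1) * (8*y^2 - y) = 8*y^5 - y^4 + 8*y^3 - 9*y^2 + y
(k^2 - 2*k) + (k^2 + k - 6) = 2*k^2 - k - 6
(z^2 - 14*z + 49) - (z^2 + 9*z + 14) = 35 - 23*z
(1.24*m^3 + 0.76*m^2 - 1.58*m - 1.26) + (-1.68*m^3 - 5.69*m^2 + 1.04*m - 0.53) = -0.44*m^3 - 4.93*m^2 - 0.54*m - 1.79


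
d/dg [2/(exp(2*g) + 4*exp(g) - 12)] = 4*(-exp(g) - 2)*exp(g)/(exp(2*g) + 4*exp(g) - 12)^2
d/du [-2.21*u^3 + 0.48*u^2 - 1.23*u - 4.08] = -6.63*u^2 + 0.96*u - 1.23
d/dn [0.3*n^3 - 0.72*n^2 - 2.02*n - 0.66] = 0.9*n^2 - 1.44*n - 2.02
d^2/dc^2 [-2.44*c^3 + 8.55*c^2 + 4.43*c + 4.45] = 17.1 - 14.64*c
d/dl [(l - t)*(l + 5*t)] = 2*l + 4*t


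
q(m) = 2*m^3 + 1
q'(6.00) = 216.00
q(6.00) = 433.00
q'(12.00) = 864.00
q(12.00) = 3457.00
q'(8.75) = 459.38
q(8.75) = 1340.84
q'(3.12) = 58.41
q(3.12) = 61.74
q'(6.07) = 221.07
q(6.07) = 448.30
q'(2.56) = 39.32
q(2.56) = 34.55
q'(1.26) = 9.53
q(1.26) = 5.00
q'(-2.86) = 49.08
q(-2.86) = -45.79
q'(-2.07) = 25.71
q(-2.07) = -16.74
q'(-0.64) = 2.46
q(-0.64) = 0.48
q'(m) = 6*m^2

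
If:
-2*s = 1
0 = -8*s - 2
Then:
No Solution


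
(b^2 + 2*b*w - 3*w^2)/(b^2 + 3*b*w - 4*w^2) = (b + 3*w)/(b + 4*w)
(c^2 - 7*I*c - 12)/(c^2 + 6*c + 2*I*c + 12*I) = (c^2 - 7*I*c - 12)/(c^2 + 2*c*(3 + I) + 12*I)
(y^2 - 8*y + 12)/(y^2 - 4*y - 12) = (y - 2)/(y + 2)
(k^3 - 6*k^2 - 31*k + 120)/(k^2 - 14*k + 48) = (k^2 + 2*k - 15)/(k - 6)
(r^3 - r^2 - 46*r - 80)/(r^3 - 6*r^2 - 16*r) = (r + 5)/r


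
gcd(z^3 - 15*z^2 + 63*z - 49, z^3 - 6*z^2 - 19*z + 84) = z - 7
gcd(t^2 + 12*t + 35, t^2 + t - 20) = t + 5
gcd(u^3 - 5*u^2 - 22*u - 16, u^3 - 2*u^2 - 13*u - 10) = u^2 + 3*u + 2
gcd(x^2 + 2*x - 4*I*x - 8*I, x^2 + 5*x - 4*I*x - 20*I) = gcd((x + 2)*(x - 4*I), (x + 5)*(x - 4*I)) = x - 4*I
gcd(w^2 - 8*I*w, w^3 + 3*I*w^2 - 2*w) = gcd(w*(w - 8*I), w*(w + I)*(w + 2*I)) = w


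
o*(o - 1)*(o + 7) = o^3 + 6*o^2 - 7*o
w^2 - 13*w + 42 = (w - 7)*(w - 6)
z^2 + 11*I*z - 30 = (z + 5*I)*(z + 6*I)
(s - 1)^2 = s^2 - 2*s + 1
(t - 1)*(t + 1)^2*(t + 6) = t^4 + 7*t^3 + 5*t^2 - 7*t - 6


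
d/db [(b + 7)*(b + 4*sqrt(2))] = 2*b + 4*sqrt(2) + 7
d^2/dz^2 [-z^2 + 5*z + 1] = -2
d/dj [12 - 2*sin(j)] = -2*cos(j)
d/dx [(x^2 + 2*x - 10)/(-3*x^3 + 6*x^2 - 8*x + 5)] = (3*x^4 + 12*x^3 - 110*x^2 + 130*x - 70)/(9*x^6 - 36*x^5 + 84*x^4 - 126*x^3 + 124*x^2 - 80*x + 25)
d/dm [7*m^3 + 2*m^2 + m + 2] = 21*m^2 + 4*m + 1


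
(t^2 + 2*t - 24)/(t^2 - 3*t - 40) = (-t^2 - 2*t + 24)/(-t^2 + 3*t + 40)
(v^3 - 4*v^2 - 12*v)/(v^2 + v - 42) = v*(v + 2)/(v + 7)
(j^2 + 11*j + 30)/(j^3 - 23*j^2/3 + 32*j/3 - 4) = 3*(j^2 + 11*j + 30)/(3*j^3 - 23*j^2 + 32*j - 12)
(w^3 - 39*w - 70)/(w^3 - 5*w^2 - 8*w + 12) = (w^2 - 2*w - 35)/(w^2 - 7*w + 6)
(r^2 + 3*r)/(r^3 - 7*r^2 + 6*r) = (r + 3)/(r^2 - 7*r + 6)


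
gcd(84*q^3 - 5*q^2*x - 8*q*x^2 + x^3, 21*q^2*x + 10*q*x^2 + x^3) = 3*q + x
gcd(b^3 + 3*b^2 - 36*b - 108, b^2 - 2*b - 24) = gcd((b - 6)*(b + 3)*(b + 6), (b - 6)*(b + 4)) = b - 6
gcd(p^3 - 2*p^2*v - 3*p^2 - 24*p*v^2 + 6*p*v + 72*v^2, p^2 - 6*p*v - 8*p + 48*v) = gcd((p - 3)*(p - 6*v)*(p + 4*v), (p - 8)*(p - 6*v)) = p - 6*v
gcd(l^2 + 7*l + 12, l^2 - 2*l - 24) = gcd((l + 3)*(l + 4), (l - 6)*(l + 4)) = l + 4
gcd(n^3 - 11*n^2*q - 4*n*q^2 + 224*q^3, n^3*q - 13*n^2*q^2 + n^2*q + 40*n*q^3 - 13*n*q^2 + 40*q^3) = -n + 8*q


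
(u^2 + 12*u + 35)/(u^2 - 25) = (u + 7)/(u - 5)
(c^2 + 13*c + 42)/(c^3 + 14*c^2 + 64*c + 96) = (c + 7)/(c^2 + 8*c + 16)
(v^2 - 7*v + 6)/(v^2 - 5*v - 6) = (v - 1)/(v + 1)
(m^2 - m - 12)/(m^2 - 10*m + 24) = (m + 3)/(m - 6)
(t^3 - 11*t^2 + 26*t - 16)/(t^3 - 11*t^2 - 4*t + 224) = (t^2 - 3*t + 2)/(t^2 - 3*t - 28)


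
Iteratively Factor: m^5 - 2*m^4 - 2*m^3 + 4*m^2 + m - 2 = (m - 1)*(m^4 - m^3 - 3*m^2 + m + 2) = (m - 1)^2*(m^3 - 3*m - 2) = (m - 1)^2*(m + 1)*(m^2 - m - 2) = (m - 2)*(m - 1)^2*(m + 1)*(m + 1)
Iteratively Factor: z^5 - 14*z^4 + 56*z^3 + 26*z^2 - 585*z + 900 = (z - 3)*(z^4 - 11*z^3 + 23*z^2 + 95*z - 300) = (z - 4)*(z - 3)*(z^3 - 7*z^2 - 5*z + 75) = (z - 5)*(z - 4)*(z - 3)*(z^2 - 2*z - 15) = (z - 5)*(z - 4)*(z - 3)*(z + 3)*(z - 5)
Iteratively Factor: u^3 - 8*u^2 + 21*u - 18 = (u - 3)*(u^2 - 5*u + 6) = (u - 3)^2*(u - 2)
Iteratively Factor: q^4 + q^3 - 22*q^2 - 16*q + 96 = (q - 2)*(q^3 + 3*q^2 - 16*q - 48) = (q - 2)*(q + 3)*(q^2 - 16) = (q - 2)*(q + 3)*(q + 4)*(q - 4)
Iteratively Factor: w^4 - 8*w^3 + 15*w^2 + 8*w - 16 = (w + 1)*(w^3 - 9*w^2 + 24*w - 16) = (w - 4)*(w + 1)*(w^2 - 5*w + 4) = (w - 4)^2*(w + 1)*(w - 1)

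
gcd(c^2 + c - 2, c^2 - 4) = c + 2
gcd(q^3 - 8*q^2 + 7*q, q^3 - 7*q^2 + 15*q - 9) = q - 1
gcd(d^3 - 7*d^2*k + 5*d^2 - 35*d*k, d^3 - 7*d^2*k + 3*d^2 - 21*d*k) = d^2 - 7*d*k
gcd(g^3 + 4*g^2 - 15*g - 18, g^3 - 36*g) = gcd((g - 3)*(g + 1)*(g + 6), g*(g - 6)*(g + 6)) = g + 6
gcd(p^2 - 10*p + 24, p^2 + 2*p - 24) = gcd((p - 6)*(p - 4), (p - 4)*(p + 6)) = p - 4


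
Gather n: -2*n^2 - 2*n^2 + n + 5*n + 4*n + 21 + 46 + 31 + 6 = -4*n^2 + 10*n + 104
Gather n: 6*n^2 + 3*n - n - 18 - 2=6*n^2 + 2*n - 20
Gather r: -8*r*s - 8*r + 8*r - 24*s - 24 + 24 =-8*r*s - 24*s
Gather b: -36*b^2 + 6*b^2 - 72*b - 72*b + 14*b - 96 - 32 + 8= -30*b^2 - 130*b - 120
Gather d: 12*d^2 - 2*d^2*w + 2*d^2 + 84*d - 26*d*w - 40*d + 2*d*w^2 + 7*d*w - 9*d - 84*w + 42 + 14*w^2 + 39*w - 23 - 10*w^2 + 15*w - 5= d^2*(14 - 2*w) + d*(2*w^2 - 19*w + 35) + 4*w^2 - 30*w + 14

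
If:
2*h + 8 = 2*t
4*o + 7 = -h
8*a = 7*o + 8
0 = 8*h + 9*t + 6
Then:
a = 5/544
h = -42/17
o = -77/68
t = 26/17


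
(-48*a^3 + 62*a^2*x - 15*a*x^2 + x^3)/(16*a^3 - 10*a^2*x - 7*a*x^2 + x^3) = (-6*a + x)/(2*a + x)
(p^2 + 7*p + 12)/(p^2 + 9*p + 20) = (p + 3)/(p + 5)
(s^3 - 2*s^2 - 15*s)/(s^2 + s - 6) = s*(s - 5)/(s - 2)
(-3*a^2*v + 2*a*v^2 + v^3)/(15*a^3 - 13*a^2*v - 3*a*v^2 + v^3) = v/(-5*a + v)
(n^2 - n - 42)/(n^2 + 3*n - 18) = (n - 7)/(n - 3)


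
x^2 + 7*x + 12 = (x + 3)*(x + 4)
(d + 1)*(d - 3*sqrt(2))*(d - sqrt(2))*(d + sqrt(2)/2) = d^4 - 7*sqrt(2)*d^3/2 + d^3 - 7*sqrt(2)*d^2/2 + 2*d^2 + 2*d + 3*sqrt(2)*d + 3*sqrt(2)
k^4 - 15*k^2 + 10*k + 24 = (k - 3)*(k - 2)*(k + 1)*(k + 4)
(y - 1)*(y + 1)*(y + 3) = y^3 + 3*y^2 - y - 3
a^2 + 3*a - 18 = (a - 3)*(a + 6)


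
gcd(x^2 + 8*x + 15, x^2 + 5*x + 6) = x + 3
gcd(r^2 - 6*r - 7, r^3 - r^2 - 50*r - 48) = r + 1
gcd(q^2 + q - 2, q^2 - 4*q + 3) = q - 1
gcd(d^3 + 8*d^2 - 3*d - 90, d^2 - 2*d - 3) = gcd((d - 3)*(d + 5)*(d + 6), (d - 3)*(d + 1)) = d - 3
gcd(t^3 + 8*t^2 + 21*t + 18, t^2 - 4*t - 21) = t + 3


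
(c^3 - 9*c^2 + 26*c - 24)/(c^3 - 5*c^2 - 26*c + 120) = (c^2 - 5*c + 6)/(c^2 - c - 30)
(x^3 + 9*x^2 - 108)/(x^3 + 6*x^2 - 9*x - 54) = (x + 6)/(x + 3)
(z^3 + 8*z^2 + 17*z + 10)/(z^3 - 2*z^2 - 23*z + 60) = (z^2 + 3*z + 2)/(z^2 - 7*z + 12)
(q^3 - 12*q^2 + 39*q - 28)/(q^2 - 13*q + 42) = (q^2 - 5*q + 4)/(q - 6)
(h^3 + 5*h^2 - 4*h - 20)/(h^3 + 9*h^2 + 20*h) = (h^2 - 4)/(h*(h + 4))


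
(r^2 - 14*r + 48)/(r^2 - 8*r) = (r - 6)/r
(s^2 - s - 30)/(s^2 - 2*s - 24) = (s + 5)/(s + 4)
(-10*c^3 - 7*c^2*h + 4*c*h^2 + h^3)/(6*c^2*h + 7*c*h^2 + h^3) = (-10*c^2 + 3*c*h + h^2)/(h*(6*c + h))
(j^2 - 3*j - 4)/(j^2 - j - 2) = (j - 4)/(j - 2)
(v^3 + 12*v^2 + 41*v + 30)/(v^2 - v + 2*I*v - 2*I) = (v^3 + 12*v^2 + 41*v + 30)/(v^2 - v + 2*I*v - 2*I)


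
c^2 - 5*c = c*(c - 5)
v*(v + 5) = v^2 + 5*v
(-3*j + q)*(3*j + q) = -9*j^2 + q^2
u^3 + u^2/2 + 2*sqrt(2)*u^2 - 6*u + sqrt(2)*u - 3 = (u + 1/2)*(u - sqrt(2))*(u + 3*sqrt(2))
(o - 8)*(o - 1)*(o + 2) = o^3 - 7*o^2 - 10*o + 16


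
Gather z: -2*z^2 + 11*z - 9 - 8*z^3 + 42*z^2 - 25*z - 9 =-8*z^3 + 40*z^2 - 14*z - 18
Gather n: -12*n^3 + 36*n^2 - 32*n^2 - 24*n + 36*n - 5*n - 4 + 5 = -12*n^3 + 4*n^2 + 7*n + 1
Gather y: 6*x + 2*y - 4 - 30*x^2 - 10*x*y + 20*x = -30*x^2 + 26*x + y*(2 - 10*x) - 4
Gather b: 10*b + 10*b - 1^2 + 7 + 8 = 20*b + 14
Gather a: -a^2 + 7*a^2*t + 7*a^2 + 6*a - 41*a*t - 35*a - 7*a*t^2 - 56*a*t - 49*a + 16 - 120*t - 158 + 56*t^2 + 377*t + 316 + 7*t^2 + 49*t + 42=a^2*(7*t + 6) + a*(-7*t^2 - 97*t - 78) + 63*t^2 + 306*t + 216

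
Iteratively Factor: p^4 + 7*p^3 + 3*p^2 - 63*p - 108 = (p - 3)*(p^3 + 10*p^2 + 33*p + 36) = (p - 3)*(p + 3)*(p^2 + 7*p + 12) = (p - 3)*(p + 3)*(p + 4)*(p + 3)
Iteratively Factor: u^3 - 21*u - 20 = (u - 5)*(u^2 + 5*u + 4) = (u - 5)*(u + 4)*(u + 1)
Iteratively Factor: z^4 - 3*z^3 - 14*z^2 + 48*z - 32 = (z + 4)*(z^3 - 7*z^2 + 14*z - 8) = (z - 1)*(z + 4)*(z^2 - 6*z + 8) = (z - 4)*(z - 1)*(z + 4)*(z - 2)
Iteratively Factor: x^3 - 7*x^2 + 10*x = (x)*(x^2 - 7*x + 10) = x*(x - 5)*(x - 2)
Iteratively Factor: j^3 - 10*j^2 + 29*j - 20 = (j - 1)*(j^2 - 9*j + 20) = (j - 5)*(j - 1)*(j - 4)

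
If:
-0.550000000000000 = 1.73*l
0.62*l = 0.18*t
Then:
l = -0.32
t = -1.10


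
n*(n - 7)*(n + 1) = n^3 - 6*n^2 - 7*n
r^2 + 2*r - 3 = (r - 1)*(r + 3)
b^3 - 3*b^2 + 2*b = b*(b - 2)*(b - 1)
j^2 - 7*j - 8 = (j - 8)*(j + 1)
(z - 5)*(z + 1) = z^2 - 4*z - 5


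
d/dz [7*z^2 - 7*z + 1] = 14*z - 7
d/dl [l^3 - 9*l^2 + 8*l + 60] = 3*l^2 - 18*l + 8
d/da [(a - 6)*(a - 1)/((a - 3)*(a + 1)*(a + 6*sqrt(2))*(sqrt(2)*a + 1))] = (-sqrt(2)*(a - 6)*(a - 3)*(a - 1)*(a + 1)*(a + 6*sqrt(2)) - (a - 6)*(a - 3)*(a - 1)*(a + 1)*(sqrt(2)*a + 1) - (a - 6)*(a - 3)*(a - 1)*(a + 6*sqrt(2))*(sqrt(2)*a + 1) - (a - 6)*(a - 1)*(a + 1)*(a + 6*sqrt(2))*(sqrt(2)*a + 1) + (a - 3)*(a + 1)*(a + 6*sqrt(2))*(2*a - 7)*(sqrt(2)*a + 1))/((a - 3)^2*(a + 1)^2*(a + 6*sqrt(2))^2*(sqrt(2)*a + 1)^2)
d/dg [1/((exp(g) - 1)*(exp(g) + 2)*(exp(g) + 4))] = -((exp(g) - 1)*(exp(g) + 2) + (exp(g) - 1)*(exp(g) + 4) + (exp(g) + 2)*(exp(g) + 4))/(4*(exp(g) + 2)^2*(exp(g) + 4)^2*sinh(g/2)^2)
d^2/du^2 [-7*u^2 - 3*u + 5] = -14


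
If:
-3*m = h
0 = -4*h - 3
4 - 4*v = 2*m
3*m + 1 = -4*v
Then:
No Solution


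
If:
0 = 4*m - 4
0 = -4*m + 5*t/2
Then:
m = 1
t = 8/5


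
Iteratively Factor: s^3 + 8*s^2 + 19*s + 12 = (s + 3)*(s^2 + 5*s + 4) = (s + 1)*(s + 3)*(s + 4)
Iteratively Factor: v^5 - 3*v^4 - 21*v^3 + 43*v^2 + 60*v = (v - 5)*(v^4 + 2*v^3 - 11*v^2 - 12*v) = (v - 5)*(v - 3)*(v^3 + 5*v^2 + 4*v) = v*(v - 5)*(v - 3)*(v^2 + 5*v + 4) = v*(v - 5)*(v - 3)*(v + 1)*(v + 4)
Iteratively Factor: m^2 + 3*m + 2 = (m + 2)*(m + 1)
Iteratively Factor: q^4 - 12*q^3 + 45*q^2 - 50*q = (q)*(q^3 - 12*q^2 + 45*q - 50) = q*(q - 5)*(q^2 - 7*q + 10) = q*(q - 5)^2*(q - 2)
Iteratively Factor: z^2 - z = (z - 1)*(z)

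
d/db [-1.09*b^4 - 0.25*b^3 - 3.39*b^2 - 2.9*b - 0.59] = -4.36*b^3 - 0.75*b^2 - 6.78*b - 2.9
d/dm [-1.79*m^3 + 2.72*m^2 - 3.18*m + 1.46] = -5.37*m^2 + 5.44*m - 3.18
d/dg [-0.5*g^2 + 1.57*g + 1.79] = 1.57 - 1.0*g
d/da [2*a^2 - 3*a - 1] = 4*a - 3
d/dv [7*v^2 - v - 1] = 14*v - 1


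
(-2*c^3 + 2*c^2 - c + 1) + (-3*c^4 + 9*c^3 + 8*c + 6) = -3*c^4 + 7*c^3 + 2*c^2 + 7*c + 7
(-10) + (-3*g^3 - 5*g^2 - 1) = -3*g^3 - 5*g^2 - 11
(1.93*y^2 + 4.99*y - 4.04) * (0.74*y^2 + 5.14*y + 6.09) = 1.4282*y^4 + 13.6128*y^3 + 34.4127*y^2 + 9.6235*y - 24.6036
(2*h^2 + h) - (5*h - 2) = 2*h^2 - 4*h + 2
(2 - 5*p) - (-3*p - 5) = 7 - 2*p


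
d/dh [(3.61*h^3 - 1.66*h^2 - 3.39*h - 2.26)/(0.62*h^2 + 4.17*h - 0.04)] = (2.2382*h^4 + 30.1074*h^3 - 5.2536*h^2 + 2.9352*h + 9.5598)/(0.3844*h^4 + 5.1708*h^3 + 17.3393*h^2 - 0.3336*h + 0.0016)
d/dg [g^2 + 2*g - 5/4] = 2*g + 2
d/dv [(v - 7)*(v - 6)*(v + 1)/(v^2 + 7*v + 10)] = (v^4 + 14*v^3 - 83*v^2 - 324*v - 4)/(v^4 + 14*v^3 + 69*v^2 + 140*v + 100)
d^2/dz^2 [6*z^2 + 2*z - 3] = 12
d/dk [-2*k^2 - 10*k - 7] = -4*k - 10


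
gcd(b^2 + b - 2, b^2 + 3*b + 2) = b + 2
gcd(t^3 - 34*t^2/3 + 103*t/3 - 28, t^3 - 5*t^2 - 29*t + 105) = t^2 - 10*t + 21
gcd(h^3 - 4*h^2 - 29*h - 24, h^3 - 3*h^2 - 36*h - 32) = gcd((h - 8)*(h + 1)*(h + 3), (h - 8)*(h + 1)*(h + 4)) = h^2 - 7*h - 8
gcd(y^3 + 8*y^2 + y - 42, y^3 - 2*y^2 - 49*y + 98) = y^2 + 5*y - 14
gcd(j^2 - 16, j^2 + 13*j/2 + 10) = j + 4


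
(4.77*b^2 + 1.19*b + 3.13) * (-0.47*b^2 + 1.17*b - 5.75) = -2.2419*b^4 + 5.0216*b^3 - 27.5063*b^2 - 3.1804*b - 17.9975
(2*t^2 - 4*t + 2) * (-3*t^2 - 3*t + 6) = -6*t^4 + 6*t^3 + 18*t^2 - 30*t + 12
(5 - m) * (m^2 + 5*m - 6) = -m^3 + 31*m - 30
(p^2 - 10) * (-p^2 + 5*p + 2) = -p^4 + 5*p^3 + 12*p^2 - 50*p - 20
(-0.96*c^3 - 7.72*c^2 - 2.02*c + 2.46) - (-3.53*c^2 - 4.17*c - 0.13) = -0.96*c^3 - 4.19*c^2 + 2.15*c + 2.59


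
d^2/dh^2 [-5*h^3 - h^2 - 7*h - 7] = -30*h - 2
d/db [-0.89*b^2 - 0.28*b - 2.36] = -1.78*b - 0.28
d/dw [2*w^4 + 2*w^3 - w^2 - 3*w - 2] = 8*w^3 + 6*w^2 - 2*w - 3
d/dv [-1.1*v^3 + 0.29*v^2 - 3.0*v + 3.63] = -3.3*v^2 + 0.58*v - 3.0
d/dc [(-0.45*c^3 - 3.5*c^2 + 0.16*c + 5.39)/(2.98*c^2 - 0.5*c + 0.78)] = (-1.341*c^4 + 0.449999999999999*c^3 + 0.2202*c^2 - 37.5844*c + 2.8198)/(8.8804*c^4 - 2.98*c^3 + 4.8988*c^2 - 0.78*c + 0.6084)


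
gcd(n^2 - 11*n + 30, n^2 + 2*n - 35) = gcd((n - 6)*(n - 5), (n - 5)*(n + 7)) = n - 5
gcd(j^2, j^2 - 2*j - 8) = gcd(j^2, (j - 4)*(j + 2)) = 1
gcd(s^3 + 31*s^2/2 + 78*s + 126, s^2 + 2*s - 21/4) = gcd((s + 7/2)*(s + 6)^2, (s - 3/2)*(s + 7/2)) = s + 7/2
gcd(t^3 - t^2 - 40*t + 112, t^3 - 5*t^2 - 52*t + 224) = t^2 + 3*t - 28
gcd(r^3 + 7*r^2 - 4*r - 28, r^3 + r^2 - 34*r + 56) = r^2 + 5*r - 14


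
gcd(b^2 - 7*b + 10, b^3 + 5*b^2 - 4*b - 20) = b - 2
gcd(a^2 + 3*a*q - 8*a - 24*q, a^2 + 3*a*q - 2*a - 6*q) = a + 3*q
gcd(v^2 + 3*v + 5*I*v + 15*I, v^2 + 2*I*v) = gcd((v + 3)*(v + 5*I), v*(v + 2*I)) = 1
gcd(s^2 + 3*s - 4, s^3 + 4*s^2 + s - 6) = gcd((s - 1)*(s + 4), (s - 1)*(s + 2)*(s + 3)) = s - 1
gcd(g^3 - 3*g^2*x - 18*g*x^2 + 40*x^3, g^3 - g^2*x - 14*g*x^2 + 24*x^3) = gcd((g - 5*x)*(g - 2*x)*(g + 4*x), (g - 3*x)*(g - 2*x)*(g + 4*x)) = -g^2 - 2*g*x + 8*x^2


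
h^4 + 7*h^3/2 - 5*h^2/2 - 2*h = h*(h - 1)*(h + 1/2)*(h + 4)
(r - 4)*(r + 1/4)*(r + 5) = r^3 + 5*r^2/4 - 79*r/4 - 5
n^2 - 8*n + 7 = (n - 7)*(n - 1)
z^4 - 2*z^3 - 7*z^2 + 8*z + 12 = (z - 3)*(z - 2)*(z + 1)*(z + 2)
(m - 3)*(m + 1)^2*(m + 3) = m^4 + 2*m^3 - 8*m^2 - 18*m - 9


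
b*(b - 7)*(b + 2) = b^3 - 5*b^2 - 14*b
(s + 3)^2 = s^2 + 6*s + 9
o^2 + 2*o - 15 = (o - 3)*(o + 5)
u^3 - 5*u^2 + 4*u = u*(u - 4)*(u - 1)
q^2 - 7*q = q*(q - 7)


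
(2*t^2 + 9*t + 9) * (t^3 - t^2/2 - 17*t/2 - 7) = 2*t^5 + 8*t^4 - 25*t^3/2 - 95*t^2 - 279*t/2 - 63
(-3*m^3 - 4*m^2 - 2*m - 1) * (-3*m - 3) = 9*m^4 + 21*m^3 + 18*m^2 + 9*m + 3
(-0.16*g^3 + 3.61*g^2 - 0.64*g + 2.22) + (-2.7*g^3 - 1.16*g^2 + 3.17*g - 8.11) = -2.86*g^3 + 2.45*g^2 + 2.53*g - 5.89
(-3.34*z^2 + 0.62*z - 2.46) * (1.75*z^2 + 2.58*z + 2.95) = -5.845*z^4 - 7.5322*z^3 - 12.5584*z^2 - 4.5178*z - 7.257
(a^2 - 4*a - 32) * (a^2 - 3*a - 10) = a^4 - 7*a^3 - 30*a^2 + 136*a + 320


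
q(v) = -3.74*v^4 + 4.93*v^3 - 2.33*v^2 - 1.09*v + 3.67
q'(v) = -14.96*v^3 + 14.79*v^2 - 4.66*v - 1.09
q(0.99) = 1.50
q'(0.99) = -5.72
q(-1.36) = -24.35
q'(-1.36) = 70.23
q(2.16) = -41.28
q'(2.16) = -92.91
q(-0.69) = 0.85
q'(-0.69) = 14.08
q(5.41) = -2493.57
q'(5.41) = -1962.20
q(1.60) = -8.36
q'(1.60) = -31.96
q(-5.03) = -3071.31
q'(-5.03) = 2300.41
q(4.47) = -1100.58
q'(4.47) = -1062.55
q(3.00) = -190.40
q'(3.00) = -285.88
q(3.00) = -190.40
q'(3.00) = -285.88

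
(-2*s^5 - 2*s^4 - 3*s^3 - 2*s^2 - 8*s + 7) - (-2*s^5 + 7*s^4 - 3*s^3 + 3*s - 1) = -9*s^4 - 2*s^2 - 11*s + 8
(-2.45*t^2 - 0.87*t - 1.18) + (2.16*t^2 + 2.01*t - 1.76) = -0.29*t^2 + 1.14*t - 2.94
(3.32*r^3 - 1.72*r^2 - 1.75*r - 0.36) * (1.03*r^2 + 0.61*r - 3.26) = 3.4196*r^5 + 0.2536*r^4 - 13.6749*r^3 + 4.1689*r^2 + 5.4854*r + 1.1736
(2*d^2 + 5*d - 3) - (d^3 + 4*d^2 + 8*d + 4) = -d^3 - 2*d^2 - 3*d - 7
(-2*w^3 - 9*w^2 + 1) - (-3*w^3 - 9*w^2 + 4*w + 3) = w^3 - 4*w - 2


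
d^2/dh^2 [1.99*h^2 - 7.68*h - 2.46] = 3.98000000000000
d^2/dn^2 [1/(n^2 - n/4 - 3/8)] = 64*(16*n^2 - 4*n - (8*n - 1)^2 - 6)/(-8*n^2 + 2*n + 3)^3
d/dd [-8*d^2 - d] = -16*d - 1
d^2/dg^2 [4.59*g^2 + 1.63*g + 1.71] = 9.18000000000000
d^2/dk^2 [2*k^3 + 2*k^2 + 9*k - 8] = 12*k + 4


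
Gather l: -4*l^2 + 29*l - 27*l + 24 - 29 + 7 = -4*l^2 + 2*l + 2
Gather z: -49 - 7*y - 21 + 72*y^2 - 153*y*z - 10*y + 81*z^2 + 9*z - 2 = 72*y^2 - 17*y + 81*z^2 + z*(9 - 153*y) - 72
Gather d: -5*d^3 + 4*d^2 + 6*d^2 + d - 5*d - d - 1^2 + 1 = -5*d^3 + 10*d^2 - 5*d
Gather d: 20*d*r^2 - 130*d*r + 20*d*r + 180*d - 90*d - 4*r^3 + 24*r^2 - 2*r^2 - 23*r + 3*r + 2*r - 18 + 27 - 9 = d*(20*r^2 - 110*r + 90) - 4*r^3 + 22*r^2 - 18*r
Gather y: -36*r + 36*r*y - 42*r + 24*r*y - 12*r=60*r*y - 90*r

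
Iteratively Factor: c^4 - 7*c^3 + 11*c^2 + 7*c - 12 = (c + 1)*(c^3 - 8*c^2 + 19*c - 12) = (c - 1)*(c + 1)*(c^2 - 7*c + 12) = (c - 3)*(c - 1)*(c + 1)*(c - 4)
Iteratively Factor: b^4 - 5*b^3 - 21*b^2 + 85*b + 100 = (b + 4)*(b^3 - 9*b^2 + 15*b + 25) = (b - 5)*(b + 4)*(b^2 - 4*b - 5) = (b - 5)*(b + 1)*(b + 4)*(b - 5)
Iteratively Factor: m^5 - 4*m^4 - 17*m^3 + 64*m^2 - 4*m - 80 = (m - 2)*(m^4 - 2*m^3 - 21*m^2 + 22*m + 40) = (m - 2)*(m + 4)*(m^3 - 6*m^2 + 3*m + 10) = (m - 2)*(m + 1)*(m + 4)*(m^2 - 7*m + 10) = (m - 5)*(m - 2)*(m + 1)*(m + 4)*(m - 2)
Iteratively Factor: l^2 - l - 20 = (l + 4)*(l - 5)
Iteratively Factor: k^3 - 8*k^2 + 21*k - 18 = (k - 2)*(k^2 - 6*k + 9) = (k - 3)*(k - 2)*(k - 3)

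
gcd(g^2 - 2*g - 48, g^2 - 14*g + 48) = g - 8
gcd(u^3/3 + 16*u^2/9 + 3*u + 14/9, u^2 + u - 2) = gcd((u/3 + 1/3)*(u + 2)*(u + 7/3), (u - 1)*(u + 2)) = u + 2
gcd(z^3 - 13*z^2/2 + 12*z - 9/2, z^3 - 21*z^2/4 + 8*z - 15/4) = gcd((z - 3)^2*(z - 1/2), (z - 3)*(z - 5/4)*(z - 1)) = z - 3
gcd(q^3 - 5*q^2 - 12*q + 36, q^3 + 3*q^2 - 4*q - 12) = q^2 + q - 6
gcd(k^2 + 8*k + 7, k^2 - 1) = k + 1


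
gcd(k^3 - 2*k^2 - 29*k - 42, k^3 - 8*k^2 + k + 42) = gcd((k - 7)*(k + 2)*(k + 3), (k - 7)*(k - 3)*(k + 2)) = k^2 - 5*k - 14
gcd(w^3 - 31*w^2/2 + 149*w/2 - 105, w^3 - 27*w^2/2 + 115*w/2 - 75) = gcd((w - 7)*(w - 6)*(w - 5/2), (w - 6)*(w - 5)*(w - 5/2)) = w^2 - 17*w/2 + 15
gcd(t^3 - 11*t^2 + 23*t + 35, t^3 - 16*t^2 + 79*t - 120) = t - 5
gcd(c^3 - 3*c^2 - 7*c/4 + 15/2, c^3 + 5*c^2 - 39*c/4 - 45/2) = c^2 - c - 15/4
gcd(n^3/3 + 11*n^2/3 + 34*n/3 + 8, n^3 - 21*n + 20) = 1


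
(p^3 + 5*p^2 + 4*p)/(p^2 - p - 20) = p*(p + 1)/(p - 5)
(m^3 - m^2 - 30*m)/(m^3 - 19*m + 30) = m*(m - 6)/(m^2 - 5*m + 6)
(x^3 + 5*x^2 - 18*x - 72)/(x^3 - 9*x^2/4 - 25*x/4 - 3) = 4*(x^2 + 9*x + 18)/(4*x^2 + 7*x + 3)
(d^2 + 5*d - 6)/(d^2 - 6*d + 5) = (d + 6)/(d - 5)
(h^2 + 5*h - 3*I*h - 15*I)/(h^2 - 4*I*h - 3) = (h + 5)/(h - I)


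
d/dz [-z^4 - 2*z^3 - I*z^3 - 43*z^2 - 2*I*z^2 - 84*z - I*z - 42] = -4*z^3 - 3*z^2*(2 + I) - 2*z*(43 + 2*I) - 84 - I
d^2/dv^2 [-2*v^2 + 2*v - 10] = -4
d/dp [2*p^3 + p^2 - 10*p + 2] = 6*p^2 + 2*p - 10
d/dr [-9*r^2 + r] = 1 - 18*r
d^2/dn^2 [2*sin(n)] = -2*sin(n)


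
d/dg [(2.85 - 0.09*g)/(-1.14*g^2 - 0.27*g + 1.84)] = (-0.1026*g^2 + 6.498*g + 0.6039)/(1.2996*g^4 + 0.6156*g^3 - 4.1223*g^2 - 0.9936*g + 3.3856)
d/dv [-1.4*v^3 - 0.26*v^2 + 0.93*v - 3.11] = -4.2*v^2 - 0.52*v + 0.93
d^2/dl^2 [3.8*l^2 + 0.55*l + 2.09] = 7.60000000000000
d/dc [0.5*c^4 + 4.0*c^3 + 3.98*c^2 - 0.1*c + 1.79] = 2.0*c^3 + 12.0*c^2 + 7.96*c - 0.1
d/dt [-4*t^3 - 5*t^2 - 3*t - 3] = -12*t^2 - 10*t - 3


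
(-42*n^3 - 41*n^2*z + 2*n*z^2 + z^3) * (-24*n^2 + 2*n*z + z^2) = 1008*n^5 + 900*n^4*z - 172*n^3*z^2 - 61*n^2*z^3 + 4*n*z^4 + z^5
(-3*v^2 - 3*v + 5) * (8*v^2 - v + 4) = -24*v^4 - 21*v^3 + 31*v^2 - 17*v + 20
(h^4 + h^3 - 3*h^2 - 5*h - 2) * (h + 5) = h^5 + 6*h^4 + 2*h^3 - 20*h^2 - 27*h - 10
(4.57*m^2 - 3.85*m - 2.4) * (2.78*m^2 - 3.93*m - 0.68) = 12.7046*m^4 - 28.6631*m^3 + 5.3509*m^2 + 12.05*m + 1.632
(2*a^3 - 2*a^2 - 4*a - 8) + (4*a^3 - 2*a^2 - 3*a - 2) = 6*a^3 - 4*a^2 - 7*a - 10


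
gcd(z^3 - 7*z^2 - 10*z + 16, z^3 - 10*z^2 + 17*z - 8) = z^2 - 9*z + 8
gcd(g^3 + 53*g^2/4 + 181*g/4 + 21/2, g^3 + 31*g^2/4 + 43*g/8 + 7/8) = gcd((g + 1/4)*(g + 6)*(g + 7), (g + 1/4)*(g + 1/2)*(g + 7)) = g^2 + 29*g/4 + 7/4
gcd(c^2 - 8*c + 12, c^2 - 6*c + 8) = c - 2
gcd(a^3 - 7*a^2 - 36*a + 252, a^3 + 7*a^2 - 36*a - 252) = a^2 - 36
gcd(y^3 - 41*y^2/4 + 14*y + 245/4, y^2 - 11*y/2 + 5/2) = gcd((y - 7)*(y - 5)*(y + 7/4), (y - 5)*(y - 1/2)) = y - 5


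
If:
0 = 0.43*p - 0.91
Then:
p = 2.12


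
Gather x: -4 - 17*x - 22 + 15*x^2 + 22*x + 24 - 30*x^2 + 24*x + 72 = -15*x^2 + 29*x + 70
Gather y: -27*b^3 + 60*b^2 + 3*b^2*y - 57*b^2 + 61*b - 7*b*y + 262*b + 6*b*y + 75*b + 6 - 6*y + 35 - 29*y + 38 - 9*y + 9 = -27*b^3 + 3*b^2 + 398*b + y*(3*b^2 - b - 44) + 88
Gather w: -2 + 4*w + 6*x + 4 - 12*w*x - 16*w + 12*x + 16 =w*(-12*x - 12) + 18*x + 18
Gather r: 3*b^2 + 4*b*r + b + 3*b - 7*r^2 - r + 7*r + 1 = 3*b^2 + 4*b - 7*r^2 + r*(4*b + 6) + 1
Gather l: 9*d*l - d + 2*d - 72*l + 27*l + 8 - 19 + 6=d + l*(9*d - 45) - 5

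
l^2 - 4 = (l - 2)*(l + 2)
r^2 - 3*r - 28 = (r - 7)*(r + 4)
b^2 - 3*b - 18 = (b - 6)*(b + 3)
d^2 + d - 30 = (d - 5)*(d + 6)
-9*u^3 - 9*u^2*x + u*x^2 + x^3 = (-3*u + x)*(u + x)*(3*u + x)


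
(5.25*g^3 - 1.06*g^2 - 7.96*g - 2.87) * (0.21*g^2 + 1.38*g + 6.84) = 1.1025*g^5 + 7.0224*g^4 + 32.7756*g^3 - 18.8379*g^2 - 58.407*g - 19.6308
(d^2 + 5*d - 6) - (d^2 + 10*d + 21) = -5*d - 27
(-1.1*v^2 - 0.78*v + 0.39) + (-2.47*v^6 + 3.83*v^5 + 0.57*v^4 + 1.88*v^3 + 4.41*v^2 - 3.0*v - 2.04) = -2.47*v^6 + 3.83*v^5 + 0.57*v^4 + 1.88*v^3 + 3.31*v^2 - 3.78*v - 1.65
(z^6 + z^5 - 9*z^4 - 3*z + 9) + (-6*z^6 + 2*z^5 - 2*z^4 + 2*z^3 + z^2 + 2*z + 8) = -5*z^6 + 3*z^5 - 11*z^4 + 2*z^3 + z^2 - z + 17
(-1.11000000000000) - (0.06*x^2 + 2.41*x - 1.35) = -0.06*x^2 - 2.41*x + 0.24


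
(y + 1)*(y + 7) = y^2 + 8*y + 7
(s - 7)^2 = s^2 - 14*s + 49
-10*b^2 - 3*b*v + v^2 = (-5*b + v)*(2*b + v)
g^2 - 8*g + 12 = (g - 6)*(g - 2)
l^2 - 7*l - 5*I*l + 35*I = (l - 7)*(l - 5*I)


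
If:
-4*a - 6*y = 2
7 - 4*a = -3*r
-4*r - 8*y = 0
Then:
No Solution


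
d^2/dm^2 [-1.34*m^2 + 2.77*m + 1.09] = -2.68000000000000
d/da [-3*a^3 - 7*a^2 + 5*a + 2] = -9*a^2 - 14*a + 5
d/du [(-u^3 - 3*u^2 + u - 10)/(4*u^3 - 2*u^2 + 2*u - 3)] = (14*u^4 - 12*u^3 + 125*u^2 - 22*u + 17)/(16*u^6 - 16*u^5 + 20*u^4 - 32*u^3 + 16*u^2 - 12*u + 9)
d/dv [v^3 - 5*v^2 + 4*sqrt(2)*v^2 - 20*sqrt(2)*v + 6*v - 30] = 3*v^2 - 10*v + 8*sqrt(2)*v - 20*sqrt(2) + 6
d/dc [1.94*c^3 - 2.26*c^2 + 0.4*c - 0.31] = 5.82*c^2 - 4.52*c + 0.4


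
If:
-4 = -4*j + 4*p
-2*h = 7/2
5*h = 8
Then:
No Solution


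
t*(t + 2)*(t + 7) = t^3 + 9*t^2 + 14*t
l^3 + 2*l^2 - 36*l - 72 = (l - 6)*(l + 2)*(l + 6)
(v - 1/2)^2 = v^2 - v + 1/4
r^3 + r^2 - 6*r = r*(r - 2)*(r + 3)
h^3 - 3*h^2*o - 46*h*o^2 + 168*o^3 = (h - 6*o)*(h - 4*o)*(h + 7*o)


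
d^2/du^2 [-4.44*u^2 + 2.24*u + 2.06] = -8.88000000000000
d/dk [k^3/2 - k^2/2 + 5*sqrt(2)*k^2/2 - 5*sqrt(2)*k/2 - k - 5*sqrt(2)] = 3*k^2/2 - k + 5*sqrt(2)*k - 5*sqrt(2)/2 - 1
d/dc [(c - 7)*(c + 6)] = 2*c - 1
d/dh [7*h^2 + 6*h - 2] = 14*h + 6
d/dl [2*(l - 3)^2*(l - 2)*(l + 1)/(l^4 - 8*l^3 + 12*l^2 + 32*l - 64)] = 2*(-l^3 - 10*l^2 + 47*l - 24)/(l^5 - 8*l^4 + 4*l^3 + 80*l^2 - 64*l - 256)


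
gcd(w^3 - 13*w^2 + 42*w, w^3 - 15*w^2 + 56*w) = w^2 - 7*w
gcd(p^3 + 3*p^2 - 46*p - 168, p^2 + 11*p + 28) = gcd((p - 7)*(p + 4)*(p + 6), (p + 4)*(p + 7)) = p + 4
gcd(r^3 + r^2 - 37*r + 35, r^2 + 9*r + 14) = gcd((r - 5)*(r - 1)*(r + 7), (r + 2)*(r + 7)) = r + 7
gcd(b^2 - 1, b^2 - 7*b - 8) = b + 1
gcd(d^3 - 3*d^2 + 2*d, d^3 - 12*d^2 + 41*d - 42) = d - 2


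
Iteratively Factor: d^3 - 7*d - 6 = (d + 2)*(d^2 - 2*d - 3) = (d - 3)*(d + 2)*(d + 1)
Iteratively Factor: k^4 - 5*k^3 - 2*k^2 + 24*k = (k - 3)*(k^3 - 2*k^2 - 8*k) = (k - 4)*(k - 3)*(k^2 + 2*k) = (k - 4)*(k - 3)*(k + 2)*(k)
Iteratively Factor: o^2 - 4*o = (o - 4)*(o)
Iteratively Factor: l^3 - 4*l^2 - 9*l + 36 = (l - 3)*(l^2 - l - 12) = (l - 3)*(l + 3)*(l - 4)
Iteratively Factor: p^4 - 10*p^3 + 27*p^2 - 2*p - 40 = (p - 5)*(p^3 - 5*p^2 + 2*p + 8) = (p - 5)*(p - 2)*(p^2 - 3*p - 4) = (p - 5)*(p - 4)*(p - 2)*(p + 1)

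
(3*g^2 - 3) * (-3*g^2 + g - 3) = -9*g^4 + 3*g^3 - 3*g + 9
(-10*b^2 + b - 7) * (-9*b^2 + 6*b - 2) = 90*b^4 - 69*b^3 + 89*b^2 - 44*b + 14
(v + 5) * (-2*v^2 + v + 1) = -2*v^3 - 9*v^2 + 6*v + 5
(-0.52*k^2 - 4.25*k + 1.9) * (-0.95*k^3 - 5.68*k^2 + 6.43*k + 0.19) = 0.494*k^5 + 6.9911*k^4 + 18.9914*k^3 - 38.2183*k^2 + 11.4095*k + 0.361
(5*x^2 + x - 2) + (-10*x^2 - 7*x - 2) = -5*x^2 - 6*x - 4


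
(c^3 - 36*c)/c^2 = c - 36/c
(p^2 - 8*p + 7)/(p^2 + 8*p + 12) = (p^2 - 8*p + 7)/(p^2 + 8*p + 12)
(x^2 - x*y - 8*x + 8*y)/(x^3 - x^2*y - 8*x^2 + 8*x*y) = 1/x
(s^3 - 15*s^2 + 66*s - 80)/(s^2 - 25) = (s^2 - 10*s + 16)/(s + 5)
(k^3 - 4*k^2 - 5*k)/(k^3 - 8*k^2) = (k^2 - 4*k - 5)/(k*(k - 8))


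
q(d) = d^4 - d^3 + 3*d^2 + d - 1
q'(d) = 4*d^3 - 3*d^2 + 6*d + 1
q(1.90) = 17.90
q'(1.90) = 29.01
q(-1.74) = 20.78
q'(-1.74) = -39.59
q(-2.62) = 82.08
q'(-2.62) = -107.25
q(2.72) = 58.53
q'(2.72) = 75.62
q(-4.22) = 440.50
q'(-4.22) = -378.35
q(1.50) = 8.94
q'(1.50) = 16.75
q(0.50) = 0.19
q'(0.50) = 3.75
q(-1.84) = 25.01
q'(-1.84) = -45.11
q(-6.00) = 1613.00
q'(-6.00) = -1007.00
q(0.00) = -1.00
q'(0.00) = 1.00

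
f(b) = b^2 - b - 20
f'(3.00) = 5.00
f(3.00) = -14.00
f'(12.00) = 23.00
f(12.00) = 112.00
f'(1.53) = 2.06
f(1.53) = -19.19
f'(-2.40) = -5.80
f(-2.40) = -11.84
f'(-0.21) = -1.42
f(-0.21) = -19.75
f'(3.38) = 5.76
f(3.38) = -11.96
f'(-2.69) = -6.38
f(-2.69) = -10.07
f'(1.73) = 2.46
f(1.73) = -18.74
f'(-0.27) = -1.54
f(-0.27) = -19.66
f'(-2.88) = -6.76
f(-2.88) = -8.83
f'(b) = 2*b - 1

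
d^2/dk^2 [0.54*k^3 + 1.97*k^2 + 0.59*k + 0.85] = 3.24*k + 3.94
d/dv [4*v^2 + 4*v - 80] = 8*v + 4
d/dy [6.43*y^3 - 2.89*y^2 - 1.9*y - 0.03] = 19.29*y^2 - 5.78*y - 1.9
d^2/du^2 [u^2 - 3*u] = 2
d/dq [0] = 0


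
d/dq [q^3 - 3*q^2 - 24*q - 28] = 3*q^2 - 6*q - 24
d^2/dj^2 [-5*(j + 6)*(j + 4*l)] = -10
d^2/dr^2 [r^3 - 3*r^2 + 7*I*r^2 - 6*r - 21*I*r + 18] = 6*r - 6 + 14*I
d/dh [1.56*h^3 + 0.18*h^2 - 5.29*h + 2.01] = 4.68*h^2 + 0.36*h - 5.29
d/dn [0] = 0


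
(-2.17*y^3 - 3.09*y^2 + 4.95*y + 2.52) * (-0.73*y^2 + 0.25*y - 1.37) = 1.5841*y^5 + 1.7132*y^4 - 1.4131*y^3 + 3.6312*y^2 - 6.1515*y - 3.4524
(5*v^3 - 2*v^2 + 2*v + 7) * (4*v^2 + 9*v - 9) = 20*v^5 + 37*v^4 - 55*v^3 + 64*v^2 + 45*v - 63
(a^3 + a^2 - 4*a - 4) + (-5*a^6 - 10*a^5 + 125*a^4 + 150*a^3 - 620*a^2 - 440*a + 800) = -5*a^6 - 10*a^5 + 125*a^4 + 151*a^3 - 619*a^2 - 444*a + 796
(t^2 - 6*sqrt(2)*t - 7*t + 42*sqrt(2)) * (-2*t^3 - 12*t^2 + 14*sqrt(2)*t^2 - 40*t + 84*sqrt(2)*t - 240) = -2*t^5 + 2*t^4 + 26*sqrt(2)*t^4 - 124*t^3 - 26*sqrt(2)*t^3 - 852*sqrt(2)*t^2 + 208*t^2 - 240*sqrt(2)*t + 8736*t - 10080*sqrt(2)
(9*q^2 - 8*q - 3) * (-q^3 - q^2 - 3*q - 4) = -9*q^5 - q^4 - 16*q^3 - 9*q^2 + 41*q + 12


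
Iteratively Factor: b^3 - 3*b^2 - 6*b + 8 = (b + 2)*(b^2 - 5*b + 4) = (b - 1)*(b + 2)*(b - 4)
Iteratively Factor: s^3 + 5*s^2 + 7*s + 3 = (s + 1)*(s^2 + 4*s + 3) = (s + 1)*(s + 3)*(s + 1)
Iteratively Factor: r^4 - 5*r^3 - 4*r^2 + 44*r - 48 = (r - 4)*(r^3 - r^2 - 8*r + 12) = (r - 4)*(r + 3)*(r^2 - 4*r + 4) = (r - 4)*(r - 2)*(r + 3)*(r - 2)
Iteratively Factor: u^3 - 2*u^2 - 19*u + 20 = (u - 5)*(u^2 + 3*u - 4) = (u - 5)*(u + 4)*(u - 1)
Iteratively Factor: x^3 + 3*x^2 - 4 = (x + 2)*(x^2 + x - 2) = (x - 1)*(x + 2)*(x + 2)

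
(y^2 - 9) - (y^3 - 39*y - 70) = -y^3 + y^2 + 39*y + 61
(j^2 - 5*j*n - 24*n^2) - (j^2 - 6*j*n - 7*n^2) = j*n - 17*n^2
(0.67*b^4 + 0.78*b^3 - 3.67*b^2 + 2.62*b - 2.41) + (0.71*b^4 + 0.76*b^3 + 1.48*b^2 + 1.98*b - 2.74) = 1.38*b^4 + 1.54*b^3 - 2.19*b^2 + 4.6*b - 5.15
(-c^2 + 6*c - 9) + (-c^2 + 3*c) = -2*c^2 + 9*c - 9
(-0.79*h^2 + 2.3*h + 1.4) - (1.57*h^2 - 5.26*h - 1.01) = -2.36*h^2 + 7.56*h + 2.41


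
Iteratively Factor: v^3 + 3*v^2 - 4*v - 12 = (v + 3)*(v^2 - 4) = (v + 2)*(v + 3)*(v - 2)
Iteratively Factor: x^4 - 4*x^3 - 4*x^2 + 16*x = (x)*(x^3 - 4*x^2 - 4*x + 16) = x*(x + 2)*(x^2 - 6*x + 8) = x*(x - 2)*(x + 2)*(x - 4)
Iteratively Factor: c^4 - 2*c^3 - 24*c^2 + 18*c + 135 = (c + 3)*(c^3 - 5*c^2 - 9*c + 45) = (c - 3)*(c + 3)*(c^2 - 2*c - 15) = (c - 3)*(c + 3)^2*(c - 5)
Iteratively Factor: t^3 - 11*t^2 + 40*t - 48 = (t - 4)*(t^2 - 7*t + 12) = (t - 4)*(t - 3)*(t - 4)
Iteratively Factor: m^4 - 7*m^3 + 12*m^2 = (m - 4)*(m^3 - 3*m^2) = (m - 4)*(m - 3)*(m^2) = m*(m - 4)*(m - 3)*(m)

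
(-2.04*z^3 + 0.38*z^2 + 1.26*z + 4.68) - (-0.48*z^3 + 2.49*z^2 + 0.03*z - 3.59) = -1.56*z^3 - 2.11*z^2 + 1.23*z + 8.27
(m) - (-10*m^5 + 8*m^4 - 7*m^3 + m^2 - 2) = 10*m^5 - 8*m^4 + 7*m^3 - m^2 + m + 2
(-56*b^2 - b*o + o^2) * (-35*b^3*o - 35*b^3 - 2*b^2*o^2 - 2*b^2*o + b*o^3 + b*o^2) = 1960*b^5*o + 1960*b^5 + 147*b^4*o^2 + 147*b^4*o - 89*b^3*o^3 - 89*b^3*o^2 - 3*b^2*o^4 - 3*b^2*o^3 + b*o^5 + b*o^4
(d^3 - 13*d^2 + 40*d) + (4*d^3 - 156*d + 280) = 5*d^3 - 13*d^2 - 116*d + 280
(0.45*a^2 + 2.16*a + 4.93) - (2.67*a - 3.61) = 0.45*a^2 - 0.51*a + 8.54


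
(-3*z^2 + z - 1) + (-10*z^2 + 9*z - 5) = -13*z^2 + 10*z - 6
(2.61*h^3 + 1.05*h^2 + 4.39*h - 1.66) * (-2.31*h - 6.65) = -6.0291*h^4 - 19.782*h^3 - 17.1234*h^2 - 25.3589*h + 11.039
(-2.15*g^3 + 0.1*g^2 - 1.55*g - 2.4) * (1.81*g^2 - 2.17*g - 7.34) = -3.8915*g^5 + 4.8465*g^4 + 12.7585*g^3 - 1.7145*g^2 + 16.585*g + 17.616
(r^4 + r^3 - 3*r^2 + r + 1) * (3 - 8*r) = -8*r^5 - 5*r^4 + 27*r^3 - 17*r^2 - 5*r + 3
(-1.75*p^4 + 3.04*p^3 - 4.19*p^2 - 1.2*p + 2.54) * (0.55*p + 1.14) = -0.9625*p^5 - 0.323*p^4 + 1.1611*p^3 - 5.4366*p^2 + 0.0290000000000004*p + 2.8956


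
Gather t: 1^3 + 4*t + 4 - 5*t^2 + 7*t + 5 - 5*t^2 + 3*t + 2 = -10*t^2 + 14*t + 12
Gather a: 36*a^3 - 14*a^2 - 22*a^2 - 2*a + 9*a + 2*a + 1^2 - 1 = 36*a^3 - 36*a^2 + 9*a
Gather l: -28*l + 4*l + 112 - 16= 96 - 24*l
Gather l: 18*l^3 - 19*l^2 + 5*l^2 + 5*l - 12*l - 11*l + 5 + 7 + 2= 18*l^3 - 14*l^2 - 18*l + 14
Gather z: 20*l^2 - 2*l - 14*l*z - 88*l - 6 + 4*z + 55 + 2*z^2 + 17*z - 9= 20*l^2 - 90*l + 2*z^2 + z*(21 - 14*l) + 40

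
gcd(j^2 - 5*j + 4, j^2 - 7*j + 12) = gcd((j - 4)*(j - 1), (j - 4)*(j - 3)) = j - 4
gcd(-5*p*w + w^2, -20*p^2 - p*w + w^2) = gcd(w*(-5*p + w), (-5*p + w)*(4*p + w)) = 5*p - w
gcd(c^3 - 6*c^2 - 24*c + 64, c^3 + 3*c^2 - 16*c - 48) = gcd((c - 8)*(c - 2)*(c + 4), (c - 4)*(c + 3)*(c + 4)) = c + 4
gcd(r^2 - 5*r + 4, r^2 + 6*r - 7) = r - 1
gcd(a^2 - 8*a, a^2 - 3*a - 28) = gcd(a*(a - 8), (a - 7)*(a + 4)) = 1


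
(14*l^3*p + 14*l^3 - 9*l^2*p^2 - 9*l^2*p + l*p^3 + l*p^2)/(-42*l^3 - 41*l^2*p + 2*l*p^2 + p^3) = l*(-14*l^2*p - 14*l^2 + 9*l*p^2 + 9*l*p - p^3 - p^2)/(42*l^3 + 41*l^2*p - 2*l*p^2 - p^3)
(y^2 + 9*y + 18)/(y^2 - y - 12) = (y + 6)/(y - 4)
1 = 1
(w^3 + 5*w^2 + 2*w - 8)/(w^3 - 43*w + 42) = (w^2 + 6*w + 8)/(w^2 + w - 42)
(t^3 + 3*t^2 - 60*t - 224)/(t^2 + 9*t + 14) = (t^2 - 4*t - 32)/(t + 2)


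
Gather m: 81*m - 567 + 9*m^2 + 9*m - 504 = 9*m^2 + 90*m - 1071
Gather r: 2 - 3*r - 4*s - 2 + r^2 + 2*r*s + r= r^2 + r*(2*s - 2) - 4*s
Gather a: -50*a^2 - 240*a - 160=-50*a^2 - 240*a - 160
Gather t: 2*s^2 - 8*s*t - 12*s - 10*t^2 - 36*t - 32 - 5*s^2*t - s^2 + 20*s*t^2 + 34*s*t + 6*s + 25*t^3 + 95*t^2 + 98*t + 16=s^2 - 6*s + 25*t^3 + t^2*(20*s + 85) + t*(-5*s^2 + 26*s + 62) - 16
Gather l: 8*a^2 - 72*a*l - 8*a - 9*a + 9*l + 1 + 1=8*a^2 - 17*a + l*(9 - 72*a) + 2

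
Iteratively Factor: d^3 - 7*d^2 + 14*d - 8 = (d - 2)*(d^2 - 5*d + 4) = (d - 2)*(d - 1)*(d - 4)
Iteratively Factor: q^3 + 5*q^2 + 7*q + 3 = (q + 1)*(q^2 + 4*q + 3) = (q + 1)*(q + 3)*(q + 1)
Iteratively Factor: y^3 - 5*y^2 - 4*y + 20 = (y - 2)*(y^2 - 3*y - 10) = (y - 5)*(y - 2)*(y + 2)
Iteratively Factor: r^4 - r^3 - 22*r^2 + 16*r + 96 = (r - 3)*(r^3 + 2*r^2 - 16*r - 32) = (r - 4)*(r - 3)*(r^2 + 6*r + 8) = (r - 4)*(r - 3)*(r + 2)*(r + 4)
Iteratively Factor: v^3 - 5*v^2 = (v - 5)*(v^2) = v*(v - 5)*(v)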